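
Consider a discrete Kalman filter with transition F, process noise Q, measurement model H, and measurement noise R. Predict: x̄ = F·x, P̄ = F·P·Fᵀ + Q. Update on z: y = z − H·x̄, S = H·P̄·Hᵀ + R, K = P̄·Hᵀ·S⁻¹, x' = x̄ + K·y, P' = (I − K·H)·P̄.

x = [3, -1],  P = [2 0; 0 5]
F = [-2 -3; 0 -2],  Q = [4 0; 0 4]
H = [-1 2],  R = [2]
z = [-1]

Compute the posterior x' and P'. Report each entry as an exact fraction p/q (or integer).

x' = [-129/35, -74/35]
P' = [1986/35 996/35; 996/35 516/35]

x̄ = F·x = [-3, 2]
P̄ = F·P·Fᵀ + Q = [57 30; 30 24]
y = z − H·x̄ = [-8]
S = H·P̄·Hᵀ + R = [35]
K = P̄·Hᵀ·S⁻¹ = [3/35; 18/35]
x' = x̄ + K·y = [-129/35, -74/35]
P' = (I − K·H)·P̄ = [1986/35 996/35; 996/35 516/35]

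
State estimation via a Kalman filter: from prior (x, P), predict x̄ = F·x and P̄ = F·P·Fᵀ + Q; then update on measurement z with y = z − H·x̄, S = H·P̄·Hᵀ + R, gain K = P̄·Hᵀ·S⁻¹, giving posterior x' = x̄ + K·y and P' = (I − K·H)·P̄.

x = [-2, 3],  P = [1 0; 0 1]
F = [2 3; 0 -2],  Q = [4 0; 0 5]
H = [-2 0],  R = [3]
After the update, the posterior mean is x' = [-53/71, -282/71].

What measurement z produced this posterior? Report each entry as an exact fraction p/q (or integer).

z = [2]

x̄ = F·x = [5, -6]
P̄ = F·P·Fᵀ + Q = [17 -6; -6 9]
S = H·P̄·Hᵀ + R = [71]
K = P̄·Hᵀ·S⁻¹ = [-34/71; 12/71]
x' − x̄ = [-408/71, 144/71] = K·y
y = (KᵀK)⁻¹·Kᵀ·(x' − x̄) = [12]
z = y + H·x̄ = [12] + [-10] = [2]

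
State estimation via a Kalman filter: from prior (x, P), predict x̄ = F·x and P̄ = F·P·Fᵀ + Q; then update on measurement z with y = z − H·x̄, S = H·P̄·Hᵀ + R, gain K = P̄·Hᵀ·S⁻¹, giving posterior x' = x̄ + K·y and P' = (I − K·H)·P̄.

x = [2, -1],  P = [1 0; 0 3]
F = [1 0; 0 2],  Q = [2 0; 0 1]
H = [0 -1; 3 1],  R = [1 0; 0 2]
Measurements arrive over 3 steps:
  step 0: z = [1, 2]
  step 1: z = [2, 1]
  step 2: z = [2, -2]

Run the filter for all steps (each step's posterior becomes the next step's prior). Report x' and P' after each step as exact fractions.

step 0: x̄ = F·x = [2, -2]
step 0: P̄ = F·P·Fᵀ + Q = [3 0; 0 13]
step 0: y = z − H·x̄ = [-1, -2]
step 0: S = H·P̄·Hᵀ + R = [14 -13; -13 42]
step 0: K = P̄·Hᵀ·S⁻¹ = [117/419 126/419; -377/419 13/419]
step 0: x' = x̄ + K·y = [469/419, -487/419]
step 0: P' = (I − K·H)·P̄ = [123/419 -117/419; -117/419 377/419]
step 1: x̄ = F·x = [469/419, -974/419]
step 1: P̄ = F·P·Fᵀ + Q = [961/419 -234/419; -234/419 1927/419]
step 1: y = z − H·x̄ = [-136/419, -14/419]
step 1: S = H·P̄·Hᵀ + R = [2346/419 -1225/419; -1225/419 10010/419]
step 1: K = P̄·Hᵀ·S⁻¹ = [381/1499 15516/52465; -1213/1499 35/1499]
step 1: x' = x̄ + K·y = [7697/7495, -3092/1499]
step 1: P' = (I − K·H)·P̄ = [14789/52465 -381/1499; -381/1499 1213/1499]
step 2: x̄ = F·x = [7697/7495, -6184/1499]
step 2: P̄ = F·P·Fᵀ + Q = [119719/52465 -762/1499; -762/1499 6351/1499]
step 2: y = z − H·x̄ = [-3186/1499, -7161/7495]
step 2: S = H·P̄·Hᵀ + R = [7850/1499 -4065/1499; -4065/1499 1244666/52465]
step 2: K = P̄·Hᵀ·S⁻¹ = [1534353/6132275 72540/245291; -4887609/6132275 5691/245291]
step 2: x' = x̄ + K·y = [1303723/6132275, -15045919/6132275]
step 2: P' = (I − K·H)·P̄ = [1720451/6132275 -1534353/6132275; -1534353/6132275 4887609/6132275]

step 0: x' = [469/419, -487/419], P' = [123/419 -117/419; -117/419 377/419]
step 1: x' = [7697/7495, -3092/1499], P' = [14789/52465 -381/1499; -381/1499 1213/1499]
step 2: x' = [1303723/6132275, -15045919/6132275], P' = [1720451/6132275 -1534353/6132275; -1534353/6132275 4887609/6132275]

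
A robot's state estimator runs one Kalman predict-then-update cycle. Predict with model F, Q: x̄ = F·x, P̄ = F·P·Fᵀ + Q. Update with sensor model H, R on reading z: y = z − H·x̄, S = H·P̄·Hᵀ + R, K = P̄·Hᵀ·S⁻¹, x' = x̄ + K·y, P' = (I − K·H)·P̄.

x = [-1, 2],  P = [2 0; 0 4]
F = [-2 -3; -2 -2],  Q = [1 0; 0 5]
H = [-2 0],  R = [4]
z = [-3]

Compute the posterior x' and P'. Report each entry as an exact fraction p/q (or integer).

x̄ = F·x = [-4, -2]
P̄ = F·P·Fᵀ + Q = [45 32; 32 29]
y = z − H·x̄ = [-11]
S = H·P̄·Hᵀ + R = [184]
K = P̄·Hᵀ·S⁻¹ = [-45/92; -8/23]
x' = x̄ + K·y = [127/92, 42/23]
P' = (I − K·H)·P̄ = [45/46 16/23; 16/23 155/23]

x' = [127/92, 42/23]
P' = [45/46 16/23; 16/23 155/23]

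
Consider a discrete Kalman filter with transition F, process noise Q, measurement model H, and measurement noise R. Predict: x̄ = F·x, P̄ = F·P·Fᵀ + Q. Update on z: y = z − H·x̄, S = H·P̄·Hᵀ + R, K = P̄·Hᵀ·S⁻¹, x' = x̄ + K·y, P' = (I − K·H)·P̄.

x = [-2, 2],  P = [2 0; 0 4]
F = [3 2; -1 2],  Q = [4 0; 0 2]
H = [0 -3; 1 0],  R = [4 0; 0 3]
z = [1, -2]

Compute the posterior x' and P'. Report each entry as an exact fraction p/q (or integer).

x' = [-7499/3322, -294/1661]
P' = [4569/1661 30/1661; 30/1661 720/1661]

x̄ = F·x = [-2, 6]
P̄ = F·P·Fᵀ + Q = [38 10; 10 20]
y = z − H·x̄ = [19, 0]
S = H·P̄·Hᵀ + R = [184 -30; -30 41]
K = P̄·Hᵀ·S⁻¹ = [-45/3322 1523/1661; -540/1661 10/1661]
x' = x̄ + K·y = [-7499/3322, -294/1661]
P' = (I − K·H)·P̄ = [4569/1661 30/1661; 30/1661 720/1661]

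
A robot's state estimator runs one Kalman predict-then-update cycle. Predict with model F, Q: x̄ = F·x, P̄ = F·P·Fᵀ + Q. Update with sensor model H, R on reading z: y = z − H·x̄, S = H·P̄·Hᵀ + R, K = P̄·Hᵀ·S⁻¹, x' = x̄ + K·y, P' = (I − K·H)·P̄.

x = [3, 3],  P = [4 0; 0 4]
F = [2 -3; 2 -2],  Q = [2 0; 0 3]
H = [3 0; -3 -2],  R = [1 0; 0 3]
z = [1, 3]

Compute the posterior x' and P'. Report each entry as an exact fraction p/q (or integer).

x' = [2091/13007, -16140/13007]
P' = [1322/13007 -1620/13007; -1620/13007 10545/13007]

x̄ = F·x = [-3, 0]
P̄ = F·P·Fᵀ + Q = [54 40; 40 35]
y = z − H·x̄ = [10, -6]
S = H·P̄·Hᵀ + R = [487 -726; -726 1109]
K = P̄·Hᵀ·S⁻¹ = [3966/13007 -242/13007; -4860/13007 -5410/13007]
x' = x̄ + K·y = [2091/13007, -16140/13007]
P' = (I − K·H)·P̄ = [1322/13007 -1620/13007; -1620/13007 10545/13007]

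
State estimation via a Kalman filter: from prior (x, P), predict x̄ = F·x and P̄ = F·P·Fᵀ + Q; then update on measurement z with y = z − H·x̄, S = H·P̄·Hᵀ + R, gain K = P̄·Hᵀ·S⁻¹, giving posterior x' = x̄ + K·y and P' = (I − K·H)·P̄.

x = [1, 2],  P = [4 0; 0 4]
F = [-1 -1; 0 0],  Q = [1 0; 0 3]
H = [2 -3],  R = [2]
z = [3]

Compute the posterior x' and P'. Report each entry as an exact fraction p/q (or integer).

x̄ = F·x = [-3, 0]
P̄ = F·P·Fᵀ + Q = [9 0; 0 3]
y = z − H·x̄ = [9]
S = H·P̄·Hᵀ + R = [65]
K = P̄·Hᵀ·S⁻¹ = [18/65; -9/65]
x' = x̄ + K·y = [-33/65, -81/65]
P' = (I − K·H)·P̄ = [261/65 162/65; 162/65 114/65]

x' = [-33/65, -81/65]
P' = [261/65 162/65; 162/65 114/65]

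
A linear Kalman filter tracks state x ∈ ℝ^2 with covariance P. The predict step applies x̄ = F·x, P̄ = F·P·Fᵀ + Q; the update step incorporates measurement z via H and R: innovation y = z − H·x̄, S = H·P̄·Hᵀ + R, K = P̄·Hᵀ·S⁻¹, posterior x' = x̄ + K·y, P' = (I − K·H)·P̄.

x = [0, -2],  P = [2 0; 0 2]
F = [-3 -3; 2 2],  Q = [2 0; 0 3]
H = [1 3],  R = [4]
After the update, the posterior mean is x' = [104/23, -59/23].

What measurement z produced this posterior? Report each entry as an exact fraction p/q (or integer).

z = [-3]

x̄ = F·x = [6, -4]
P̄ = F·P·Fᵀ + Q = [38 -24; -24 19]
S = H·P̄·Hᵀ + R = [69]
K = P̄·Hᵀ·S⁻¹ = [-34/69; 11/23]
x' − x̄ = [-34/23, 33/23] = K·y
y = (KᵀK)⁻¹·Kᵀ·(x' − x̄) = [3]
z = y + H·x̄ = [3] + [-6] = [-3]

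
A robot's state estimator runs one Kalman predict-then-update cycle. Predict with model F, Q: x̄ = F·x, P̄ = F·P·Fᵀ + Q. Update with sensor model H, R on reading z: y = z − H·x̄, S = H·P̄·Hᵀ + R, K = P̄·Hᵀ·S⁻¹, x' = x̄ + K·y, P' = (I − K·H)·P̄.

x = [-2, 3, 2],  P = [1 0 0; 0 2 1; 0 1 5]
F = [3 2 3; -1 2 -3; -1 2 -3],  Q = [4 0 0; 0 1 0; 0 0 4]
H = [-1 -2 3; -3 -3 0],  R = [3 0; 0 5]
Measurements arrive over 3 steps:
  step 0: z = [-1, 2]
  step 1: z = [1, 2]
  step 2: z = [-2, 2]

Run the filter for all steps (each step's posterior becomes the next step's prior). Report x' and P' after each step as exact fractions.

step 0: x' = [568/12981, -7562/12981, -8872/12981], P' = [388280/38943 -376405/38943 -137078/38943; -376405/38943 771655/77886 147223/38943; -137078/38943 147223/38943 70376/38943]
step 1: x' = [-38994632/21997883, 23746800/21997883, 11001120/21997883], P' = [5162840566/813921671 -4999185686/813921671 -1818027822/813921671; -4999185686/813921671 10564317377/1627843342 2063213532/813921671; -1818027822/813921671 2063213532/813921671 1102184286/813921671]
step 2: x' = [-8994116504904/11826372606491, 1280664865295/11826372606491, -9254070015484/11826372606491], P' = [72658997261206/11826372606491 -70042672642826/11826372606491 -25332638607366/11826372606491; -70042672642826/11826372606491 147789573760457/23652745212982 28788072785556/11826372606491; -25332638607366/11826372606491 28788072785556/11826372606491 15518869593094/11826372606491]

step 0: x̄ = F·x = [6, 2, 2]
step 0: P̄ = F·P·Fᵀ + Q = [78 -40 -40; -40 43 42; -40 42 46]
step 0: y = z − H·x̄ = [3, 26]
step 0: S = H·P̄·Hᵀ + R = [243 114; 114 374]
step 0: K = P̄·Hᵀ·S⁻¹ = [-15568/38943 -2375/12981; 15473/38943 -3769/25962; 17920/38943 -2029/12981]
step 0: x' = x̄ + K·y = [568/12981, -7562/12981, -8872/12981]
step 0: P' = (I − K·H)·P̄ = [388280/38943 -376405/38943 -137078/38943; -376405/38943 771655/77886 147223/38943; -137078/38943 147223/38943 70376/38943]
step 1: x̄ = F·x = [-40036/12981, 10924/12981, 10924/12981]
step 1: P̄ = F·P·Fᵀ + Q = [609398/38943 -115598/38943 -115598/38943; -115598/38943 1520393/38943 1481450/38943; -115598/38943 1481450/38943 1637222/38943]
step 1: y = z − H·x̄ = [-37979/12981, -20458/4327]
step 1: S = H·P̄·Hᵀ + R = [3996593/38943 -264722/4327; -264722/4327 1920230/4327]
step 1: K = P̄·Hᵀ·S⁻¹ = [-206184220/813921671 -98192928/813921671; 208169635/813921671 -339567603/1627843342; 332717872/813921671 -147111426/813921671]
step 1: x' = x̄ + K·y = [-38994632/21997883, 23746800/21997883, 11001120/21997883]
step 1: P' = (I − K·H)·P̄ = [5162840566/813921671 -4999185686/813921671 -1818027822/813921671; -4999185686/813921671 10564317377/1627843342 2063213532/813921671; -1818027822/813921671 2063213532/813921671 1102184286/813921671]
step 2: x̄ = F·x = [-36486936/21997883, 53484872/21997883, 53484872/21997883]
step 2: P̄ = F·P·Fᵀ + Q = [346307526/21997883 -66485254/21997883 -66485254/21997883; -66485254/21997883 21355068993/813921671 20541147322/813921671; -66485254/21997883 20541147322/813921671 23796834006/813921671]
step 2: y = z − H·x̄ = [-133967574/21997883, 94989574/21997883]
step 2: S = H·P̄·Hᵀ + R = [73273066433/813921671 -18299776554/813921671; -18299776554/813921671 267306456286/813921671]
step 2: K = P̄·Hᵀ·S⁻¹ = [-2857189265884/11826372606491 -1569794771028/11826372606491; 2872439079679/11826372606491 -4622537084883/23652745212982; 4771033938512/11826372606491 -2073260506914/11826372606491]
step 2: x' = x̄ + K·y = [-8994116504904/11826372606491, 1280664865295/11826372606491, -9254070015484/11826372606491]
step 2: P' = (I − K·H)·P̄ = [72658997261206/11826372606491 -70042672642826/11826372606491 -25332638607366/11826372606491; -70042672642826/11826372606491 147789573760457/23652745212982 28788072785556/11826372606491; -25332638607366/11826372606491 28788072785556/11826372606491 15518869593094/11826372606491]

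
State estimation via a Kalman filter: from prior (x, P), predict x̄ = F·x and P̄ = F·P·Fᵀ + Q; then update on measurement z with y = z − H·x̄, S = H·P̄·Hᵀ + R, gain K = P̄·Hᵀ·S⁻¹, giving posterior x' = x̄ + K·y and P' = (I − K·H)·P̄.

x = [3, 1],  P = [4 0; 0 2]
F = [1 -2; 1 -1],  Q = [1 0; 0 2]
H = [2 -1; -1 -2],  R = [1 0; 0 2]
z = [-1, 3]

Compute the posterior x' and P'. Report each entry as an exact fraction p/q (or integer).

x̄ = F·x = [1, 2]
P̄ = F·P·Fᵀ + Q = [13 8; 8 8]
y = z − H·x̄ = [-1, 8]
S = H·P̄·Hᵀ + R = [29 -34; -34 79]
K = P̄·Hᵀ·S⁻¹ = [436/1135 -229/1135; -184/1135 -424/1135]
x' = x̄ + K·y = [-1133/1135, -938/1135]
P' = (I − K·H)·P̄ = [266/1135 96/1135; 96/1135 376/1135]

x' = [-1133/1135, -938/1135]
P' = [266/1135 96/1135; 96/1135 376/1135]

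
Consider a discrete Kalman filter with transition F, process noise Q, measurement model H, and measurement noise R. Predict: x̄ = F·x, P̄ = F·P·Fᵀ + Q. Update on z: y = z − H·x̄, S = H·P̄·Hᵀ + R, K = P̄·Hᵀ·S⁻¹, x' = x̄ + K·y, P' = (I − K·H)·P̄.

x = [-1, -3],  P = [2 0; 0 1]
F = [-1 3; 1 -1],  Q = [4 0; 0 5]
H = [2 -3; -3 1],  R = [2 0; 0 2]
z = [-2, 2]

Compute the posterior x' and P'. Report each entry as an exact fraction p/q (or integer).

x̄ = F·x = [-8, 2]
P̄ = F·P·Fᵀ + Q = [15 -5; -5 8]
y = z − H·x̄ = [20, -24]
S = H·P̄·Hᵀ + R = [194 -169; -169 175]
K = P̄·Hᵀ·S⁻¹ = [-575/5389 -2095/5389; -2063/5389 -1284/5389]
x' = x̄ + K·y = [-4332/5389, 334/5389]
P' = (I − K·H)·P̄ = [1960/5389 1690/5389; 1690/5389 2502/5389]

x' = [-4332/5389, 334/5389]
P' = [1960/5389 1690/5389; 1690/5389 2502/5389]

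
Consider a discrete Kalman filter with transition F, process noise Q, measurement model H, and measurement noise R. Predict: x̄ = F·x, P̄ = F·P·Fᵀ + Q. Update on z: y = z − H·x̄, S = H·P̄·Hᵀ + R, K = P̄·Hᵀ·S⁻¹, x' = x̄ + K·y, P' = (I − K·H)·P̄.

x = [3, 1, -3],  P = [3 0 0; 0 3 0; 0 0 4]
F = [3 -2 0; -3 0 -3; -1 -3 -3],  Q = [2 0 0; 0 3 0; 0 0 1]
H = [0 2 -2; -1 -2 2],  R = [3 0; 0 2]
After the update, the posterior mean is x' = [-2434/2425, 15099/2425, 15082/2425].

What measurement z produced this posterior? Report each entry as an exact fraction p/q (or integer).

z = [1, 2]

x̄ = F·x = [7, 0, 3]
P̄ = F·P·Fᵀ + Q = [41 -27 9; -27 66 45; 9 45 67]
S = H·P̄·Hᵀ + R = [175 -100; -100 71]
K = P̄·Hᵀ·S⁻¹ = [-2012/2425 -71/97; 1482/2425 63/97; 376/2425 69/97]
x' − x̄ = [-19409/2425, 15099/2425, 7807/2425] = K·y
y = (KᵀK)⁻¹·Kᵀ·(x' − x̄) = [7, 3]
z = y + H·x̄ = [7, 3] + [-6, -1] = [1, 2]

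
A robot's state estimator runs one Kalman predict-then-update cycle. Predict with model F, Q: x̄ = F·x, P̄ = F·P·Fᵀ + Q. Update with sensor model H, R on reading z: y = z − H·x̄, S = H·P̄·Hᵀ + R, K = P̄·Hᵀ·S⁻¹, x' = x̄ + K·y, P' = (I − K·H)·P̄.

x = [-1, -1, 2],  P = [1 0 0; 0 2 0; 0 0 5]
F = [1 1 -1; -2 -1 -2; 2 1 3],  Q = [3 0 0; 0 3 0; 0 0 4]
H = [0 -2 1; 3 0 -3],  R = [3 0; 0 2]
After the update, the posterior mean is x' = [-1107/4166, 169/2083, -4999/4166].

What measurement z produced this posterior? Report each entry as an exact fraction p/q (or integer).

x̄ = F·x = [-4, -1, 3]
P̄ = F·P·Fᵀ + Q = [11 6 -11; 6 29 -36; -11 -36 55]
S = H·P̄·Hᵀ + R = [318 -450; -450 794]
K = P̄·Hᵀ·S⁻¹ = [5719/24996 1773/8332; -2242/6249 -93/2083; 5869/24996 -969/8332]
x' − x̄ = [15557/4166, 2252/2083, -17497/4166] = K·y
y = (KᵀK)⁻¹·Kᵀ·(x' − x̄) = [-6, 24]
z = y + H·x̄ = [-6, 24] + [5, -21] = [-1, 3]

z = [-1, 3]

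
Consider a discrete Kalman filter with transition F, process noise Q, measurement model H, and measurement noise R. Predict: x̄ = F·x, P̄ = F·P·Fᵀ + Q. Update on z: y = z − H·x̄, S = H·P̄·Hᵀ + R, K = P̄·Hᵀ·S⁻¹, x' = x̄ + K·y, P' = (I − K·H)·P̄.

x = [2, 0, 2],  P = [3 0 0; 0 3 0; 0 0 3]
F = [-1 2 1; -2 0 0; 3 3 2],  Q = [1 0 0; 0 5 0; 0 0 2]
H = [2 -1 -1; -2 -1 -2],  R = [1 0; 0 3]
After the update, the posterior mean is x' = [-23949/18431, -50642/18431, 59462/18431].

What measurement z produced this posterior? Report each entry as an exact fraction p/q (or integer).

z = [-3, -1]

x̄ = F·x = [0, -4, 10]
P̄ = F·P·Fᵀ + Q = [19 6 15; 6 17 -18; 15 -18 68]
S = H·P̄·Hᵀ + R = [42 -7; -7 440]
K = P̄·Hᵀ·S⁻¹ = [6962/18431 -427/2633; 5769/18431 55/2633; -9836/18431 -908/2633]
x' − x̄ = [-23949/18431, 23082/18431, -124848/18431] = K·y
y = (KᵀK)⁻¹·Kᵀ·(x' − x̄) = [3, 15]
z = y + H·x̄ = [3, 15] + [-6, -16] = [-3, -1]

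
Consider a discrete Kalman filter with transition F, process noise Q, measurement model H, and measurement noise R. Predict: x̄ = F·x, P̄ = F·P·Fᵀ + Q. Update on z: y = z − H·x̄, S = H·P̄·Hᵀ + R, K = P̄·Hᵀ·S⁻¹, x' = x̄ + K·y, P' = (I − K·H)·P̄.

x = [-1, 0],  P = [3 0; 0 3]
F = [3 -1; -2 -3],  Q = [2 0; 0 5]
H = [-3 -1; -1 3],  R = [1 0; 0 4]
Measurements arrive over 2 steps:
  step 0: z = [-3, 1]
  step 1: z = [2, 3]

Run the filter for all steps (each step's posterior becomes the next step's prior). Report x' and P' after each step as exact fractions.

step 0: x̄ = F·x = [-3, 2]
step 0: P̄ = F·P·Fᵀ + Q = [32 -9; -9 44]
step 0: y = z − H·x̄ = [-10, -8]
step 0: S = H·P̄·Hᵀ + R = [279 36; 36 486]
step 0: K = P̄·Hᵀ·S⁻¹ = [-2231/7461 -1481/14922; -247/2487 4439/14922]
step 0: x' = x̄ + K·y = [5851/7461, 4576/7461]
step 0: P' = (I − K·H)·P̄ = [1931/14922 -1331/14922; -1331/14922 1825/4974]
step 1: x̄ = F·x = [12977/7461, -25430/7461]
step 1: P̄ = F·P·Fᵀ + Q = [10114/2487 7078/7461; 7078/7461 115637/14922]
step 1: y = z − H·x̄ = [28423/7461, 111650/7461]
step 1: S = H·P̄·Hᵀ + R = [761651/14922 -278107/14922; -278107/14922 358723/4974]
step 1: K = P̄·Hᵀ·S⁻¹ = [-130409508/447721165 -41279284/447721165; -9361424/89544233 25268163/89544233]
step 1: x' = x̄ + K·y = [-335797339/447721165, 37260528/89544233]
step 1: P' = (I − K·H)·P̄ = [55634566/447721165 -7298838/89544233; -7298838/89544233 31257938/89544233]

step 0: x' = [5851/7461, 4576/7461], P' = [1931/14922 -1331/14922; -1331/14922 1825/4974]
step 1: x' = [-335797339/447721165, 37260528/89544233], P' = [55634566/447721165 -7298838/89544233; -7298838/89544233 31257938/89544233]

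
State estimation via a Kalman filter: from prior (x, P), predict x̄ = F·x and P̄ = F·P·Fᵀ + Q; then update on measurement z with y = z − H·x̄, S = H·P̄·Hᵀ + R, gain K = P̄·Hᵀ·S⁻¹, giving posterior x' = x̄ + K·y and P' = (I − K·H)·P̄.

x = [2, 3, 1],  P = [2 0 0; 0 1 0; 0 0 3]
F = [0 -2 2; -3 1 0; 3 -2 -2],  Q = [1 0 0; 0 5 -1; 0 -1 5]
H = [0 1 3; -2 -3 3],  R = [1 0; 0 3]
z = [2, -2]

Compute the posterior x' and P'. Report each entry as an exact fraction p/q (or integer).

x̄ = F·x = [-4, -3, -2]
P̄ = F·P·Fᵀ + Q = [17 -2 -8; -2 24 -21; -8 -21 39]
y = z − H·x̄ = [11, -13]
S = H·P̄·Hᵀ + R = [250 457; 457 1088]
K = P̄·Hᵀ·S⁻¹ = [-4524/63151 -1118/63151; 1585/5741 -1357/5741; 14876/63151 5128/63151]
x' = x̄ + K·y = [-287834/63151, 17853/5741, -29330/63151]
P' = (I − K·H)·P̄ = [897807/63151 -40836/5741 148224/63151; -40836/5741 21832/5741 -6749/5741; 148224/63151 -6749/5741 29705/63151]

x' = [-287834/63151, 17853/5741, -29330/63151]
P' = [897807/63151 -40836/5741 148224/63151; -40836/5741 21832/5741 -6749/5741; 148224/63151 -6749/5741 29705/63151]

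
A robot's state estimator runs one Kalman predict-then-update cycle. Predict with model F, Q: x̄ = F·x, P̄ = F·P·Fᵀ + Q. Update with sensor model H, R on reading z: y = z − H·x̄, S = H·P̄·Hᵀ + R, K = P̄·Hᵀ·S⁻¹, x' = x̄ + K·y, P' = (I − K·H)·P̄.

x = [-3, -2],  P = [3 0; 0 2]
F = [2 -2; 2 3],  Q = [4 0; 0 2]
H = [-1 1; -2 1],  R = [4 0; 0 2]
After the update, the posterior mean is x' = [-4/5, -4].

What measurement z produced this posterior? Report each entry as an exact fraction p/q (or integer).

x̄ = F·x = [-2, -12]
P̄ = F·P·Fᵀ + Q = [24 0; 0 32]
S = H·P̄·Hᵀ + R = [60 80; 80 130]
K = P̄·Hᵀ·S⁻¹ = [18/35 -24/35; 8/7 -16/35]
x' − x̄ = [6/5, 8] = K·y
y = (KᵀK)⁻¹·Kᵀ·(x' − x̄) = [9, 5]
z = y + H·x̄ = [9, 5] + [-10, -8] = [-1, -3]

z = [-1, -3]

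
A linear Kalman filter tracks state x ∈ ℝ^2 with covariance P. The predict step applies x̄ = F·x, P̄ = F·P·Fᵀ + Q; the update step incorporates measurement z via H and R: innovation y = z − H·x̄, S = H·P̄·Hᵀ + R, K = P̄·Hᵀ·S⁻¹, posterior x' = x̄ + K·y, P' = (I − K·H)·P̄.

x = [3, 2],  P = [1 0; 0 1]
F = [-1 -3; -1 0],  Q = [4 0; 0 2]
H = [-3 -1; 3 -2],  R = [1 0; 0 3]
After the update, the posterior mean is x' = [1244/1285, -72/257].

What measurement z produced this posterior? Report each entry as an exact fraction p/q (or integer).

z = [-3, 3]

x̄ = F·x = [-9, -3]
P̄ = F·P·Fᵀ + Q = [14 1; 1 3]
S = H·P̄·Hᵀ + R = [136 -117; -117 129]
K = P̄·Hᵀ·S⁻¹ = [-289/1285 409/3855; -75/257 -74/257]
x' − x̄ = [12809/1285, 699/257] = K·y
y = (KᵀK)⁻¹·Kᵀ·(x' − x̄) = [-33, 24]
z = y + H·x̄ = [-33, 24] + [30, -21] = [-3, 3]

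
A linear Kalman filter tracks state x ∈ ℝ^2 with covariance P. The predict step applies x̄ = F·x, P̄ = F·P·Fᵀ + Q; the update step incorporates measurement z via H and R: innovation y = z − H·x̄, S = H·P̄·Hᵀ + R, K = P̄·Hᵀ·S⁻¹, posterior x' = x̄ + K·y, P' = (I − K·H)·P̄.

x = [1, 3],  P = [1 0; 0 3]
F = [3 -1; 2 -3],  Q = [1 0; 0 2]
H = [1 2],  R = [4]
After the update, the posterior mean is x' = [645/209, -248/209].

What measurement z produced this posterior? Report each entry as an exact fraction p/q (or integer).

z = [1]

x̄ = F·x = [0, -7]
P̄ = F·P·Fᵀ + Q = [13 15; 15 33]
S = H·P̄·Hᵀ + R = [209]
K = P̄·Hᵀ·S⁻¹ = [43/209; 81/209]
x' − x̄ = [645/209, 1215/209] = K·y
y = (KᵀK)⁻¹·Kᵀ·(x' − x̄) = [15]
z = y + H·x̄ = [15] + [-14] = [1]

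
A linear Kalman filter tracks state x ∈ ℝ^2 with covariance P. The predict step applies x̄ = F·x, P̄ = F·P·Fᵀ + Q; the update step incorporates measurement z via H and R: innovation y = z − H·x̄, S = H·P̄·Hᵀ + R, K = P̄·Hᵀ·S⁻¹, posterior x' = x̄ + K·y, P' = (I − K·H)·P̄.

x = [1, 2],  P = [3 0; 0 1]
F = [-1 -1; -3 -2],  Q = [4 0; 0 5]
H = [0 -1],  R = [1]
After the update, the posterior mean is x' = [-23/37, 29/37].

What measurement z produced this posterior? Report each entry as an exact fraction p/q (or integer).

z = [-1]

x̄ = F·x = [-3, -7]
P̄ = F·P·Fᵀ + Q = [8 11; 11 36]
S = H·P̄·Hᵀ + R = [37]
K = P̄·Hᵀ·S⁻¹ = [-11/37; -36/37]
x' − x̄ = [88/37, 288/37] = K·y
y = (KᵀK)⁻¹·Kᵀ·(x' − x̄) = [-8]
z = y + H·x̄ = [-8] + [7] = [-1]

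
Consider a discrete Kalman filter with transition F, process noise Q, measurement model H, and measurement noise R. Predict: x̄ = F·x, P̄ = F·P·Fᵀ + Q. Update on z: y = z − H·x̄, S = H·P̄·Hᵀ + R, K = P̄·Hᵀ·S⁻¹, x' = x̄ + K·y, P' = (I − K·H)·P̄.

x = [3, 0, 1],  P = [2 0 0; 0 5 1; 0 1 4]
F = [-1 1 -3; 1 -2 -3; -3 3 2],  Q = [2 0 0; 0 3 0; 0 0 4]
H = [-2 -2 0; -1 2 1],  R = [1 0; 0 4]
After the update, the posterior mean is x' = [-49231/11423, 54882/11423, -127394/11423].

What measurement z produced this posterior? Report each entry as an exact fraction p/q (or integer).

z = [-1, 3]

x̄ = F·x = [-6, 0, -7]
P̄ = F·P·Fᵀ + Q = [39 27 -10; 27 73 -73; -10 -73 95]
S = H·P̄·Hᵀ + R = [665 -102; -102 50]
K = P̄·Hᵀ·S⁻¹ = [-3045/11423 -10139/22846; -2654/11423 5095/11423; 2059/11423 -10333/22846]
x' − x̄ = [19307/11423, 54882/11423, -47433/11423] = K·y
y = (KᵀK)⁻¹·Kᵀ·(x' − x̄) = [-13, 4]
z = y + H·x̄ = [-13, 4] + [12, -1] = [-1, 3]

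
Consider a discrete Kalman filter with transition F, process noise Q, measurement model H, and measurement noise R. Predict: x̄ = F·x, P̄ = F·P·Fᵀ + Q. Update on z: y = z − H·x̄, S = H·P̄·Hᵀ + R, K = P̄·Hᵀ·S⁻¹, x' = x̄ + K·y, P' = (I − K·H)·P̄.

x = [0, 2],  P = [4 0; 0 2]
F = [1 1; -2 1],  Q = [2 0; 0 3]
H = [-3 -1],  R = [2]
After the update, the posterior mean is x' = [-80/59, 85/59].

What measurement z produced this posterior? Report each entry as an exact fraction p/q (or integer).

x̄ = F·x = [2, 2]
P̄ = F·P·Fᵀ + Q = [8 -6; -6 21]
S = H·P̄·Hᵀ + R = [59]
K = P̄·Hᵀ·S⁻¹ = [-18/59; -3/59]
x' − x̄ = [-198/59, -33/59] = K·y
y = (KᵀK)⁻¹·Kᵀ·(x' − x̄) = [11]
z = y + H·x̄ = [11] + [-8] = [3]

z = [3]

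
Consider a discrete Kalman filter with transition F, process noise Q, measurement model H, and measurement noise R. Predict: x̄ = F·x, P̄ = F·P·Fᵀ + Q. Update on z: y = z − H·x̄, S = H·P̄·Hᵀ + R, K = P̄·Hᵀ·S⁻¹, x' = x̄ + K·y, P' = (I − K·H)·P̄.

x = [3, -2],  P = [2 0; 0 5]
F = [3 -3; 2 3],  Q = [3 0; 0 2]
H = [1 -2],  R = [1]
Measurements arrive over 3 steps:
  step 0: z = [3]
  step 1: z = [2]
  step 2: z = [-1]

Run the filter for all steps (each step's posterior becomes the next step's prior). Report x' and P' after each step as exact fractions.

step 0: x' = [4701/419, 1716/419], P' = [10230/419 5049/419; 5049/419 2596/419]
step 1: x' = [910117/105472, 1059251/316416], P' = [1339215/105472 683027/105472; 683027/105472 1123669/316416]
step 2: x' = [9441736/1256623, 64853887/15079476], P' = [14819190/1256623 7548218/1256623; 7548218/1256623 149646377/45238428]

step 0: x̄ = F·x = [15, 0]
step 0: P̄ = F·P·Fᵀ + Q = [66 -33; -33 55]
step 0: y = z − H·x̄ = [-12]
step 0: S = H·P̄·Hᵀ + R = [419]
step 0: K = P̄·Hᵀ·S⁻¹ = [132/419; -143/419]
step 0: x' = x̄ + K·y = [4701/419, 1716/419]
step 0: P' = (I − K·H)·P̄ = [10230/419 5049/419; 5049/419 2596/419]
step 1: x̄ = F·x = [8955/419, 14550/419]
step 1: P̄ = F·P·Fᵀ + Q = [25809/419 53163/419; 53163/419 125710/419]
step 1: y = z − H·x̄ = [20983/419]
step 1: S = H·P̄·Hᵀ + R = [316416/419]
step 1: K = P̄·Hᵀ·S⁻¹ = [-26839/105472; -198257/316416]
step 1: x' = x̄ + K·y = [910117/105472, 1059251/316416]
step 1: P' = (I − K·H)·P̄ = [1339215/105472 683027/105472; 683027/105472 1123669/316416]
step 2: x̄ = F·x = [417775/26368, 2879485/105472]
step 2: P̄ = F·P·Fᵀ + Q = [215367/6592 1678341/26368; 1678341/26368 17135135/105472]
step 2: y = z − H·x̄ = [1991199/52736]
step 2: S = H·P̄·Hᵀ + R = [11309607/26368]
step 2: K = P̄·Hᵀ·S⁻¹ = [-277246/1256623; -13778453/22619214]
step 2: x' = x̄ + K·y = [9441736/1256623, 64853887/15079476]
step 2: P' = (I − K·H)·P̄ = [14819190/1256623 7548218/1256623; 7548218/1256623 149646377/45238428]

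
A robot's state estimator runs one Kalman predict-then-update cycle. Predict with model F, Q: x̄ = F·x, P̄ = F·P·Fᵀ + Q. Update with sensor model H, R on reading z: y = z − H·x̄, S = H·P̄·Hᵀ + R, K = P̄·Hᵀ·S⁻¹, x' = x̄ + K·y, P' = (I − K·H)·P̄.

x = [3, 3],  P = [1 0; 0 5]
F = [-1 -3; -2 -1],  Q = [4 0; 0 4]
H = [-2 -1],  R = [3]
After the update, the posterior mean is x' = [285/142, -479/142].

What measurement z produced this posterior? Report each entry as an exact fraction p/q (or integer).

x̄ = F·x = [-12, -9]
P̄ = F·P·Fᵀ + Q = [50 17; 17 13]
S = H·P̄·Hᵀ + R = [284]
K = P̄·Hᵀ·S⁻¹ = [-117/284; -47/284]
x' − x̄ = [1989/142, 799/142] = K·y
y = (KᵀK)⁻¹·Kᵀ·(x' − x̄) = [-34]
z = y + H·x̄ = [-34] + [33] = [-1]

z = [-1]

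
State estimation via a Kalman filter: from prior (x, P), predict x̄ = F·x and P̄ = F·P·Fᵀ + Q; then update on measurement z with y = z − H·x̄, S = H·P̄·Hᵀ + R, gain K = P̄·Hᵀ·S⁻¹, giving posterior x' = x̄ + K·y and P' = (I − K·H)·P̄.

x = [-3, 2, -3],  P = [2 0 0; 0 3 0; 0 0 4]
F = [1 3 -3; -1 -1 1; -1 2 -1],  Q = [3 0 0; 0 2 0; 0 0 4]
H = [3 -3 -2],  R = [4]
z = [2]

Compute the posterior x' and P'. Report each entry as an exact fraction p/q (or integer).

x̄ = F·x = [12, -2, 10]
P̄ = F·P·Fᵀ + Q = [68 -23 28; -23 11 -8; 28 -8 22]
y = z − H·x̄ = [-20]
S = H·P̄·Hᵀ + R = [785]
K = P̄·Hᵀ·S⁻¹ = [217/785; -86/785; 64/785]
x' = x̄ + K·y = [1016/157, 30/157, 1314/157]
P' = (I − K·H)·P̄ = [6291/785 607/785 8092/785; 607/785 1239/785 -776/785; 8092/785 -776/785 13174/785]

x' = [1016/157, 30/157, 1314/157]
P' = [6291/785 607/785 8092/785; 607/785 1239/785 -776/785; 8092/785 -776/785 13174/785]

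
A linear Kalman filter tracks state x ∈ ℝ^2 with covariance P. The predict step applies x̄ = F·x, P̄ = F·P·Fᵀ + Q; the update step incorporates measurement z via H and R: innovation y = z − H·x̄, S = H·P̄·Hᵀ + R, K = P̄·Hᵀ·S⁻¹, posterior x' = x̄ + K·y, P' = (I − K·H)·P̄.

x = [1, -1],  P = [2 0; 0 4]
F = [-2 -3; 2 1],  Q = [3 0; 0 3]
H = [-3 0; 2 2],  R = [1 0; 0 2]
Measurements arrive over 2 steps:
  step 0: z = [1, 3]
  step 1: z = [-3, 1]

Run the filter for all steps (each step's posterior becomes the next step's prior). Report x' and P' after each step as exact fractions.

step 0: x̄ = F·x = [1, 1]
step 0: P̄ = F·P·Fᵀ + Q = [47 -20; -20 15]
step 0: y = z − H·x̄ = [4, -1]
step 0: S = H·P̄·Hᵀ + R = [424 -162; -162 90]
step 0: K = P̄·Hᵀ·S⁻¹ = [-219/662 3/662; 105/331 1370/2979]
step 0: x' = x̄ + K·y = [-217/662, 5389/2979]
step 0: P' = (I − K·H)·P̄ = [73/662 -35/331; -35/331 1685/2979]
step 1: x̄ = F·x = [-4738/993, 3436/2979]
step 1: P̄ = F·P·Fᵀ + Q = [2404/331 -1283/993; -1283/993 10676/2979]
step 1: y = z − H·x̄ = [-5731/331, 24535/2979]
step 1: S = H·P̄·Hᵀ + R = [21967/331 -11858/331; -11858/331 104414/2979]
step 1: K = P̄·Hᵀ·S⁻¹ = [-500298/1553101 1617/141191; 446937/1553101 59992/141191]
step 1: x' = x̄ + K·y = [127117/141191, -46543/141191]
step 1: P' = (I − K·H)·P̄ = [166766/1553101 -148979/1553101; -148979/1553101 808891/1553101]

step 0: x' = [-217/662, 5389/2979], P' = [73/662 -35/331; -35/331 1685/2979]
step 1: x' = [127117/141191, -46543/141191], P' = [166766/1553101 -148979/1553101; -148979/1553101 808891/1553101]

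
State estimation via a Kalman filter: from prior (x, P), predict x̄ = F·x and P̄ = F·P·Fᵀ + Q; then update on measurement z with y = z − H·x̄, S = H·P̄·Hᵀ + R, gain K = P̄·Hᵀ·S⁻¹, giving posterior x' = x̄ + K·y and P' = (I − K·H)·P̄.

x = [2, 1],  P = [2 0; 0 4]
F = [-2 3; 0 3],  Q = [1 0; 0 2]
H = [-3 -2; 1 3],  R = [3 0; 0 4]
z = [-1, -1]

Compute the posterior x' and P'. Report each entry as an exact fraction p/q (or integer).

x' = [2926/26063, 217/26063]
P' = [18342/26063 -13230/26063; -13230/26063 16602/26063]

x̄ = F·x = [-1, 3]
P̄ = F·P·Fᵀ + Q = [45 36; 36 38]
y = z − H·x̄ = [2, -9]
S = H·P̄·Hᵀ + R = [992 -759; -759 607]
K = P̄·Hᵀ·S⁻¹ = [-9522/26063 -5337/26063; 2162/26063 9144/26063]
x' = x̄ + K·y = [2926/26063, 217/26063]
P' = (I − K·H)·P̄ = [18342/26063 -13230/26063; -13230/26063 16602/26063]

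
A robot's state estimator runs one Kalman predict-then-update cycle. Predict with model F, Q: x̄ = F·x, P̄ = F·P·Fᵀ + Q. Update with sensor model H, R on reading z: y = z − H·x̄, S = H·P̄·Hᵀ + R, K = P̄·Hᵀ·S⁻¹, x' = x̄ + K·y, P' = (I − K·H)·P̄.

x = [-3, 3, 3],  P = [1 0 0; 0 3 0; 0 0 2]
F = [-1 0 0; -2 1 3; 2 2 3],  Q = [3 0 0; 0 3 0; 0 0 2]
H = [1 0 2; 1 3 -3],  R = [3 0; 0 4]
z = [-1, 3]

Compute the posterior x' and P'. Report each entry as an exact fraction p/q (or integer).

x̄ = F·x = [3, 18, 9]
P̄ = F·P·Fᵀ + Q = [4 2 -2; 2 28 20; -2 20 36]
y = z − H·x̄ = [-22, -27]
S = H·P̄·Hᵀ + R = [143 -84; -84 248]
K = P̄·Hᵀ·S⁻¹ = [168/3551 286/3551; 1575/3551 3623/14204; 1645/3551 -635/14204]
x' = x̄ + K·y = [-765/3551, 19251/14204, 221/14204]
P' = (I − K·H)·P̄ = [9628/3551 -7390/3551 -4562/3551; -7390/3551 19457/7102 12115/7102; -4562/3551 12115/7102 9497/7102]

x' = [-765/3551, 19251/14204, 221/14204]
P' = [9628/3551 -7390/3551 -4562/3551; -7390/3551 19457/7102 12115/7102; -4562/3551 12115/7102 9497/7102]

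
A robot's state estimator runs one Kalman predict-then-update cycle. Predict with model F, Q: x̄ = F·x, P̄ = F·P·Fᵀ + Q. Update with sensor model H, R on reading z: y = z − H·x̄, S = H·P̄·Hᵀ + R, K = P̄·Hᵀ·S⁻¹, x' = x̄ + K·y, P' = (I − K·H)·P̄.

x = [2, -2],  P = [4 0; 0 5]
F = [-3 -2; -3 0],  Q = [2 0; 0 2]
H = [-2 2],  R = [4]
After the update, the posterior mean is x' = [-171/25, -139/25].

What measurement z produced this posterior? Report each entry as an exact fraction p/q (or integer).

z = [3]

x̄ = F·x = [-2, -6]
P̄ = F·P·Fᵀ + Q = [58 36; 36 38]
S = H·P̄·Hᵀ + R = [100]
K = P̄·Hᵀ·S⁻¹ = [-11/25; 1/25]
x' − x̄ = [-121/25, 11/25] = K·y
y = (KᵀK)⁻¹·Kᵀ·(x' − x̄) = [11]
z = y + H·x̄ = [11] + [-8] = [3]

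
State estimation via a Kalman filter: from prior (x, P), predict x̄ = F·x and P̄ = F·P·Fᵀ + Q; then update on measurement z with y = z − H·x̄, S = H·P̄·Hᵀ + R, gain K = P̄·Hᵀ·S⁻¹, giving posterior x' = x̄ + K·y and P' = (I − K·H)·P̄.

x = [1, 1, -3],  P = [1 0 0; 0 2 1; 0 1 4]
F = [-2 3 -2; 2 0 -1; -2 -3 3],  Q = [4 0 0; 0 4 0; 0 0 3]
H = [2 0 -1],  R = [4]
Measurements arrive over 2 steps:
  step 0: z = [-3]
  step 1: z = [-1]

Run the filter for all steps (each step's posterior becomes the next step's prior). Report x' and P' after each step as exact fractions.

step 0: x̄ = F·x = [7, 5, -14]
step 0: P̄ = F·P·Fᵀ + Q = [30 1 -23; 1 12 -13; -23 -13 43]
step 0: y = z − H·x̄ = [-31]
step 0: S = H·P̄·Hᵀ + R = [259]
step 0: K = P̄·Hᵀ·S⁻¹ = [83/259; 15/259; -89/259]
step 0: x' = x̄ + K·y = [-760/259, 830/259, -867/259]
step 0: P' = (I − K·H)·P̄ = [881/259 -986/259 1430/259; -986/259 2883/259 -2032/259; 1430/259 -2032/259 3216/259]
step 1: x̄ = F·x = [5744/259, -653/259, -3571/259]
step 1: P̄ = F·P·Fᵀ + Q = [91027/259 228/259 -75059/259; 228/259 2056/259 -1912/259; -75059/259 -1912/259 66776/259]
step 1: y = z − H·x̄ = [-414/7]
step 1: S = H·P̄·Hᵀ + R = [19788/7]
step 1: K = P̄·Hᵀ·S⁻¹ = [6949/19788; 16/4947; -977/3298]
step 1: x' = x̄ + K·y = [171845/122026, -165499/61013, 227752/61013]
step 1: P' = (I − K·H)·P̄ = [2080577/732156 -426556/183039 522117/122026; -426556/183039 1447592/183039 -285160/61013; 522117/122026 -285160/61013 594415/61013]

step 0: x' = [-760/259, 830/259, -867/259], P' = [881/259 -986/259 1430/259; -986/259 2883/259 -2032/259; 1430/259 -2032/259 3216/259]
step 1: x' = [171845/122026, -165499/61013, 227752/61013], P' = [2080577/732156 -426556/183039 522117/122026; -426556/183039 1447592/183039 -285160/61013; 522117/122026 -285160/61013 594415/61013]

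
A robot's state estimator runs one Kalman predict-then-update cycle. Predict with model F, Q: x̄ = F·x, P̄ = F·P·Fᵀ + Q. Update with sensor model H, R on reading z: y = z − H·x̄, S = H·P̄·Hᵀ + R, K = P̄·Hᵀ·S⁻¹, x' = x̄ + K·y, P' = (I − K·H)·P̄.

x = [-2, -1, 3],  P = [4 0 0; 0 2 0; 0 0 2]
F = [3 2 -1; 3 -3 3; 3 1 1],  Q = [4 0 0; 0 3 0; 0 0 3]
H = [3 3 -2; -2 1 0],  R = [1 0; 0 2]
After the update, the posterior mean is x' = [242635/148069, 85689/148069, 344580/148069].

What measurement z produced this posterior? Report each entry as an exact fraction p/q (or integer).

z = [2, -3]

x̄ = F·x = [-11, 6, -4]
P̄ = F·P·Fᵀ + Q = [50 18 38; 18 75 36; 38 36 43]
S = H·P̄·Hᵀ + R = [734 -49; -49 205]
K = P̄·Hᵀ·S⁻¹ = [22222/148069 -53916/148069; 44346/148069 38769/148069; 25920/148069 -22696/148069]
x' − x̄ = [1871394/148069, -802725/148069, 936856/148069] = K·y
y = (KᵀK)⁻¹·Kᵀ·(x' − x̄) = [9, -31]
z = y + H·x̄ = [9, -31] + [-7, 28] = [2, -3]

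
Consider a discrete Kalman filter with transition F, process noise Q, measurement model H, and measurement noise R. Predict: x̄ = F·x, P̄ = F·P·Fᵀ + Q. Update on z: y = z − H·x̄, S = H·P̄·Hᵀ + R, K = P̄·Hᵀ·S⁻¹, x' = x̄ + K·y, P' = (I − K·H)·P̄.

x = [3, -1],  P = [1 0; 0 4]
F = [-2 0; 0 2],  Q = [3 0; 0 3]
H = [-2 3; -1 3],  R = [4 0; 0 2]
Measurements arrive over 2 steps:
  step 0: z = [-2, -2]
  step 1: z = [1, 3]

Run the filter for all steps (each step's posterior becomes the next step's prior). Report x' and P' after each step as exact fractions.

step 0: x' = [-6428/2315, -4402/2315], P' = [7238/2315 3192/2315; 3192/2315 1748/2315]
step 1: x' = [319470/625193, 2809391/3125965], P' = [1630898/625193 678888/625193; 678888/625193 1859788/3125965]

step 0: x̄ = F·x = [-6, -2]
step 0: P̄ = F·P·Fᵀ + Q = [7 0; 0 19]
step 0: y = z − H·x̄ = [-8, -2]
step 0: S = H·P̄·Hᵀ + R = [203 185; 185 180]
step 0: K = P̄·Hᵀ·S⁻¹ = [-245/463 1169/2315; -57/463 1026/2315]
step 0: x' = x̄ + K·y = [-6428/2315, -4402/2315]
step 0: P' = (I − K·H)·P̄ = [7238/2315 3192/2315; 3192/2315 1748/2315]
step 1: x̄ = F·x = [12856/2315, -8804/2315]
step 1: P̄ = F·P·Fᵀ + Q = [35897/2315 -12768/2315; -12768/2315 13937/2315]
step 1: y = z − H·x̄ = [54439/2315, 46213/2315]
step 1: S = H·P̄·Hᵀ + R = [431497/2315 312139/2315; 312139/2315 242568/2315]
step 1: K = P̄·Hᵀ·S⁻¹ = [-306283/625193 202883/625193; -302379/3125965 1092462/3125965]
step 1: x' = x̄ + K·y = [319470/625193, 2809391/3125965]
step 1: P' = (I − K·H)·P̄ = [1630898/625193 678888/625193; 678888/625193 1859788/3125965]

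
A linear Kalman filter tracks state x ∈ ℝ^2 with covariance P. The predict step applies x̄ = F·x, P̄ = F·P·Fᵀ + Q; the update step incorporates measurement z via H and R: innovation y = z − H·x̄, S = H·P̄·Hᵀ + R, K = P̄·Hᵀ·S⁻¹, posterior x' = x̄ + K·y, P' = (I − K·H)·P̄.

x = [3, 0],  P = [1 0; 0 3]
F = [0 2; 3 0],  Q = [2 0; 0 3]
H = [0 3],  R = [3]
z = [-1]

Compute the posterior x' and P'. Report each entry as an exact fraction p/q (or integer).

x̄ = F·x = [0, 9]
P̄ = F·P·Fᵀ + Q = [14 0; 0 12]
y = z − H·x̄ = [-28]
S = H·P̄·Hᵀ + R = [111]
K = P̄·Hᵀ·S⁻¹ = [0; 12/37]
x' = x̄ + K·y = [0, -3/37]
P' = (I − K·H)·P̄ = [14 0; 0 12/37]

x' = [0, -3/37]
P' = [14 0; 0 12/37]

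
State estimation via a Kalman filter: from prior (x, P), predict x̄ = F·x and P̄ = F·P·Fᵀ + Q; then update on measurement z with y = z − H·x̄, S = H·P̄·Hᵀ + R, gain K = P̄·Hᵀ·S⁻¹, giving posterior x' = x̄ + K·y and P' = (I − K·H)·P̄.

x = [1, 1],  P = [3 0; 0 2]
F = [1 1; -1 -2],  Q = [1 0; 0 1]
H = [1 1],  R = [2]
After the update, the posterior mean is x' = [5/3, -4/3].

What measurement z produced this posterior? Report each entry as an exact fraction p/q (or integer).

z = [1]

x̄ = F·x = [2, -3]
P̄ = F·P·Fᵀ + Q = [6 -7; -7 12]
S = H·P̄·Hᵀ + R = [6]
K = P̄·Hᵀ·S⁻¹ = [-1/6; 5/6]
x' − x̄ = [-1/3, 5/3] = K·y
y = (KᵀK)⁻¹·Kᵀ·(x' − x̄) = [2]
z = y + H·x̄ = [2] + [-1] = [1]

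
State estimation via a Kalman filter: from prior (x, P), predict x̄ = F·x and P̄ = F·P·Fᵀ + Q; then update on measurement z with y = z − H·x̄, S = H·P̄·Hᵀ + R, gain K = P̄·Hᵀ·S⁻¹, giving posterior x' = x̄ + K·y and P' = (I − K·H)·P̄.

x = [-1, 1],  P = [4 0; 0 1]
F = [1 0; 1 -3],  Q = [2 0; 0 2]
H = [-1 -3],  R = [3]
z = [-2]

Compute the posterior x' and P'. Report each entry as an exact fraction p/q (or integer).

x' = [17/28, 3/8]
P' = [57/14 -5/4; -5/4 17/24]

x̄ = F·x = [-1, -4]
P̄ = F·P·Fᵀ + Q = [6 4; 4 15]
y = z − H·x̄ = [-15]
S = H·P̄·Hᵀ + R = [168]
K = P̄·Hᵀ·S⁻¹ = [-3/28; -7/24]
x' = x̄ + K·y = [17/28, 3/8]
P' = (I − K·H)·P̄ = [57/14 -5/4; -5/4 17/24]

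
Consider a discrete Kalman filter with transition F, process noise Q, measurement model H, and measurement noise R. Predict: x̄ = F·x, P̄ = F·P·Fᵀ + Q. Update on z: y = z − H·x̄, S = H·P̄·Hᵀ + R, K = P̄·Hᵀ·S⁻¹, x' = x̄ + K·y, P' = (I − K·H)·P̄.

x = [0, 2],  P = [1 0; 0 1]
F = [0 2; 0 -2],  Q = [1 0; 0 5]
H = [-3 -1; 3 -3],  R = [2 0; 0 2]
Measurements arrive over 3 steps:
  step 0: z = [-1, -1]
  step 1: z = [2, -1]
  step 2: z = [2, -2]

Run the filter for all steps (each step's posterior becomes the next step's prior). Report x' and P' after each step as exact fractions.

step 0: x' = [258/1159, 560/1159], P' = [150/1159 83/1159; 83/1159 270/1159]
step 1: x' = [-485261/1008130, -38631/201626], P' = [63614/504065 7149/100813; 7149/100813 23470/100813]
step 2: x' = [-27860711/43830475, 313203/8766095], P' = [5531418/43830475 621631/8766095; 621631/8766095 408162/1753219]

step 0: x̄ = F·x = [4, -4]
step 0: P̄ = F·P·Fᵀ + Q = [5 -4; -4 9]
step 0: y = z − H·x̄ = [7, -25]
step 0: S = H·P̄·Hᵀ + R = [32 -42; -42 200]
step 0: K = P̄·Hᵀ·S⁻¹ = [-533/2318 201/2318; -519/2318 -561/2318]
step 0: x' = x̄ + K·y = [258/1159, 560/1159]
step 0: P' = (I − K·H)·P̄ = [150/1159 83/1159; 83/1159 270/1159]
step 1: x̄ = F·x = [1120/1159, -1120/1159]
step 1: P̄ = F·P·Fᵀ + Q = [2239/1159 -1080/1159; -1080/1159 6875/1159]
step 1: y = z − H·x̄ = [4558/1159, -7879/1159]
step 1: S = H·P̄·Hᵀ + R = [22864/1159 -6006/1159; -6006/1159 103784/1159]
step 1: K = P̄·Hᵀ·S⁻¹ = [-226587/1008130 83607/1008130; -44917/201626 -48963/201626]
step 1: x' = x̄ + K·y = [-485261/1008130, -38631/201626]
step 1: P' = (I − K·H)·P̄ = [63614/504065 7149/100813; 7149/100813 23470/100813]
step 2: x̄ = F·x = [-38631/100813, 38631/100813]
step 2: P̄ = F·P·Fᵀ + Q = [194693/100813 -93880/100813; -93880/100813 597945/100813]
step 2: y = z − H·x̄ = [124364/100813, 30160/100813]
step 2: S = H·P̄·Hᵀ + R = [1988528/100813 -521682/100813; -521682/100813 9025208/100813]
step 2: K = P̄·Hᵀ·S⁻¹ = [-19702409/87660950 7269789/87660950; -3905703/17532190 -4257537/17532190]
step 2: x' = x̄ + K·y = [-27860711/43830475, 313203/8766095]
step 2: P' = (I − K·H)·P̄ = [5531418/43830475 621631/8766095; 621631/8766095 408162/1753219]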